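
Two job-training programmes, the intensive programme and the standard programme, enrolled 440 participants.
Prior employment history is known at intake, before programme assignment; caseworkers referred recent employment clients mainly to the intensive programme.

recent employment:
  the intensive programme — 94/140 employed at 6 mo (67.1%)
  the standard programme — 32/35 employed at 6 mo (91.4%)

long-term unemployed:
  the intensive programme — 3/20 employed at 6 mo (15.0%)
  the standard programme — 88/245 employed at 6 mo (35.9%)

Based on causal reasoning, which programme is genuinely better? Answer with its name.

Prior employment history is set before the programme has any effect — it is not caused by the programme — and it independently drives the outcome. That makes it a confounder, so the causal comparison is within prior employment history levels.
Within each level — recent employment: 67.1% vs 91.4%; long-term unemployed: 15.0% vs 35.9% — the standard programme is higher every time.

the standard programme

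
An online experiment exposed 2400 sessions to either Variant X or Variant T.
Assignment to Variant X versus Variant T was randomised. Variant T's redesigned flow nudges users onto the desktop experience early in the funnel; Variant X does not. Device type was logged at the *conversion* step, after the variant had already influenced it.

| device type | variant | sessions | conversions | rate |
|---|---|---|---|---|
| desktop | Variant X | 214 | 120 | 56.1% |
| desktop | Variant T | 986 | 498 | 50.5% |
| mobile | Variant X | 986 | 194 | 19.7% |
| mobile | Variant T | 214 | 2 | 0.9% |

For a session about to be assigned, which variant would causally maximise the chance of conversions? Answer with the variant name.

Device type lies on the pathway variant → device type → outcome, so adjusting for it blocks the indirect effect. For the total causal effect of variant, use the unadjusted pooled rates.
Pooled: Variant X 26.2% vs Variant T 41.7%; Variant T is higher overall.

Variant T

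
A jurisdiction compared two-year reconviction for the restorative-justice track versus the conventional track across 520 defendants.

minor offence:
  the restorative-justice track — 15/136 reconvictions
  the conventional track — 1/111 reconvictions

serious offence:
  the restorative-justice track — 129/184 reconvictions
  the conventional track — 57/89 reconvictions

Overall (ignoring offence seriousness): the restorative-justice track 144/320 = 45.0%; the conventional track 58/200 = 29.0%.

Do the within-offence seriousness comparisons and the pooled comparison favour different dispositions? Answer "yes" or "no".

Within each offence seriousness level (minor offence 11.0% vs 0.9%; serious offence 70.1% vs 64.0%), the conventional track has the lower rate every time. Pooled: 45.0% vs 29.0% — the conventional track has the lower rate overall. They agree.

no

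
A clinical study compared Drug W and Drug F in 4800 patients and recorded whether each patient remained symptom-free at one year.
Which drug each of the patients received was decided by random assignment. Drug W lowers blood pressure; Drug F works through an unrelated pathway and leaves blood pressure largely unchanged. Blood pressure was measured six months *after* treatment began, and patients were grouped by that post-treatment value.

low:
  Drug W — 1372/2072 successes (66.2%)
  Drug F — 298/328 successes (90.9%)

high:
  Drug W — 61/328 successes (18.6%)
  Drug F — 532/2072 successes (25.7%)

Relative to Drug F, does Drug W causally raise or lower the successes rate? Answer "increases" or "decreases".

Blood pressure lies on the pathway drug → blood pressure → outcome, so adjusting for it blocks the indirect effect. For the total causal effect of drug, use the unadjusted pooled rates.
Pooled: Drug W 59.7% vs Drug F 34.6%; Drug W is higher overall.

increases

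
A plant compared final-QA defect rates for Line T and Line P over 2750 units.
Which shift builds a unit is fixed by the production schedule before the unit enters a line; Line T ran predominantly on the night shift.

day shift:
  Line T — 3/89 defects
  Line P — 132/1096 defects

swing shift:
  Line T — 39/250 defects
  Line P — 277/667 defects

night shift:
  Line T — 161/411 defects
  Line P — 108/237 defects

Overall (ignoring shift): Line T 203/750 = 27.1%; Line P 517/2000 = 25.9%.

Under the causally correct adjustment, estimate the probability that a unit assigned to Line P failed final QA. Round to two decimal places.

0.30

The stratified and pooled comparisons disagree (Line T wins within each shift; Line P wins overall), so the answer turns on the causal role of shift.
Shift differs across lines for reasons unrelated to any effect of the line itself, and it separately predicts the outcome — a classic confounder. We must compare within shift levels.
Standardising Line P to the population shift mix: 0.431·132/1096 + 0.333·277/667 + 0.236·108/237 = 0.298.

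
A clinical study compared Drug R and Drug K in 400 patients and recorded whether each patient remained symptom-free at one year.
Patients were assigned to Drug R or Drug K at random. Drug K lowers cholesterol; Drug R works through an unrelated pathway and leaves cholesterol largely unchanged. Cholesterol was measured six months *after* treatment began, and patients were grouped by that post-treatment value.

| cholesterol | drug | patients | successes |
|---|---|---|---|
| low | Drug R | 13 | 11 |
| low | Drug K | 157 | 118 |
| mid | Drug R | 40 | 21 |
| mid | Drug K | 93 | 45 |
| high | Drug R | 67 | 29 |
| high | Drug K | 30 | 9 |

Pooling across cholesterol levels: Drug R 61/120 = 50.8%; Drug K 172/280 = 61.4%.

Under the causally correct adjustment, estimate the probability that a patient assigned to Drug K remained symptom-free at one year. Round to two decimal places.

0.61

Cholesterol is recorded after the drug and is itself shifted by it — it sits on the causal path from drug to outcome. Conditioning on a mediator would strip out part of the effect we want; the pooled comparison gives the total causal effect.
So P(outcome | do(Drug K)) is just the pooled rate for Drug K: 172/280 = 0.614.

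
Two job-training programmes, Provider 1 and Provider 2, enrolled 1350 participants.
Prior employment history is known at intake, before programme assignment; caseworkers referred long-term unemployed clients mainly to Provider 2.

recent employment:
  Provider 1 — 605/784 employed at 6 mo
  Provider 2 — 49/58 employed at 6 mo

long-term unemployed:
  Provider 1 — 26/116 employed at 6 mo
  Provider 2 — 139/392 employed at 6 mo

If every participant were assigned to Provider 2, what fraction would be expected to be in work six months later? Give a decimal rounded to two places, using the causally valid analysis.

Here prior employment history is a common cause — it drives both which programme a case falls under and the outcome. The crude comparison mixes populations; the stratum-specific rates are the causally relevant ones.
Standardising Provider 2 to the population prior employment history mix: 0.624·49/58 + 0.376·139/392 = 0.660.

0.66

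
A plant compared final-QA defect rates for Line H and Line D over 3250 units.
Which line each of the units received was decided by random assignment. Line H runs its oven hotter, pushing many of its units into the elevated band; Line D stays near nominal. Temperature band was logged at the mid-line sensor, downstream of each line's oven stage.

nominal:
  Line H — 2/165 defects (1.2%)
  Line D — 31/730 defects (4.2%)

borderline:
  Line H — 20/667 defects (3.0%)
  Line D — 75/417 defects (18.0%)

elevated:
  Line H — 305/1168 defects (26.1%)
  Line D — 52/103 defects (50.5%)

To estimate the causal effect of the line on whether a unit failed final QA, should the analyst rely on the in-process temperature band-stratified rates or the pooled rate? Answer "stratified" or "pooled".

In-process temperature band is recorded after the line and is itself shifted by it — it sits on the causal path from line to outcome. Conditioning on a mediator would strip out part of the effect we want; the pooled comparison gives the total causal effect.
Pooled: Line H 16.4% vs Line D 12.6%; Line D is lower overall.

pooled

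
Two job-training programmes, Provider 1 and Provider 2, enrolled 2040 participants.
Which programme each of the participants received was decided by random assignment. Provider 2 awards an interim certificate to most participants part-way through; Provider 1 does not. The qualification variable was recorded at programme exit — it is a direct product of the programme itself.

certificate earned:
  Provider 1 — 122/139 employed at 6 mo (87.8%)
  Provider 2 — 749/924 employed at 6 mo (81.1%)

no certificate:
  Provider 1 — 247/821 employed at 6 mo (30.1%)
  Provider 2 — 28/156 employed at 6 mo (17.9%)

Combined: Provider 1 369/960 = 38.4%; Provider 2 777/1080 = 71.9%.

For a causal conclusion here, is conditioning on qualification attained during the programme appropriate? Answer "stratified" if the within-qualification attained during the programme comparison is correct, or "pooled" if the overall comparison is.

The stratified and pooled comparisons disagree (Provider 1 wins within each qualification attained during the programme; Provider 2 wins overall), so the answer turns on the causal role of qualification attained during the programme.
Qualification attained during the programme is recorded after the programme and is itself shifted by it — it sits on the causal path from programme to outcome. Conditioning on a mediator would strip out part of the effect we want; the pooled comparison gives the total causal effect.
Pooled: Provider 1 38.4% vs Provider 2 71.9%; Provider 2 is higher overall.

pooled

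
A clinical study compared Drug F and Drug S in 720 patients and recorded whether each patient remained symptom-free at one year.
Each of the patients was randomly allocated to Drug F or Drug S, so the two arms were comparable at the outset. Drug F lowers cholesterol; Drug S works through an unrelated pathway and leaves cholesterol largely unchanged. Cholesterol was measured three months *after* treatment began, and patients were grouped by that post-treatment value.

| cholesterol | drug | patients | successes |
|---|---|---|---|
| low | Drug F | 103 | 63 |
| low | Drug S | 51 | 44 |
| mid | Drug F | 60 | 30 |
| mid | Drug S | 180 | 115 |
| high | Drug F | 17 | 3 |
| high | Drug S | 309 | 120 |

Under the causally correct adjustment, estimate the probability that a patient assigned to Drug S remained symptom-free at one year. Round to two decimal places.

Cholesterol lies on the pathway drug → cholesterol → outcome, so adjusting for it blocks the indirect effect. For the total causal effect of drug, use the unadjusted pooled rates.
So P(outcome | do(Drug S)) is just the pooled rate for Drug S: 279/540 = 0.517.

0.52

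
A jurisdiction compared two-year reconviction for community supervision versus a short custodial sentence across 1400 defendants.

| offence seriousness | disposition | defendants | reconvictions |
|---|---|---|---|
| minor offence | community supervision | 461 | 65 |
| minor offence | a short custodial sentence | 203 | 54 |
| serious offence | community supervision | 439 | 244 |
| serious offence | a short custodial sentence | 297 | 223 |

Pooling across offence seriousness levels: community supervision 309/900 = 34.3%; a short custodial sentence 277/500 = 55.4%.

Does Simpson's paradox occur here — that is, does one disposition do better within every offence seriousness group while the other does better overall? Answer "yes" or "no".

no

Within each offence seriousness level (minor offence 14.1% vs 26.6%; serious offence 55.6% vs 75.1%), community supervision has the lower rate every time. Pooled: 34.3% vs 55.4% — community supervision has the lower rate overall. They agree.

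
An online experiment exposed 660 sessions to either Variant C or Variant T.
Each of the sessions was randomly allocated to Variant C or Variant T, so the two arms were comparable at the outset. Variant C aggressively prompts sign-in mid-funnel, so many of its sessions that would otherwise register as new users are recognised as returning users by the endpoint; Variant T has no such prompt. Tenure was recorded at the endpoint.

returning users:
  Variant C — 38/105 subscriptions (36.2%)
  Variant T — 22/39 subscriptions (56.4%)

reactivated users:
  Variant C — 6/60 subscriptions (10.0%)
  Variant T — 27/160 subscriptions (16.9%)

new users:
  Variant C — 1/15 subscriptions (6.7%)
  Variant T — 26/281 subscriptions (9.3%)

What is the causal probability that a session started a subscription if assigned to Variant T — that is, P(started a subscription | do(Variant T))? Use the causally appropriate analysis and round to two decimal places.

The user tenure-specific comparison favours Variant T throughout, but the pooled figures favour Variant C. The question is whether to condition on user tenure.
User tenure here is a post-treatment variable shaped by the variant; conditioning on it would introduce bias rather than remove it. The overall comparison is the causal one.
So P(outcome | do(Variant T)) is just the pooled rate for Variant T: 75/480 = 0.156.

0.16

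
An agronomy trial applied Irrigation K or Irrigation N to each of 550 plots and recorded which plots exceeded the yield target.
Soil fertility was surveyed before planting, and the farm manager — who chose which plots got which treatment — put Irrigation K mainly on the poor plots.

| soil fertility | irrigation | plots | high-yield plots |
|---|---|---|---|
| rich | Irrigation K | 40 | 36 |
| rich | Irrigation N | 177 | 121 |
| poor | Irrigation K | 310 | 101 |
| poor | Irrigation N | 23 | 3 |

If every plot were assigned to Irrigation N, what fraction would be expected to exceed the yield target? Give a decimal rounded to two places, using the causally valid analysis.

The stratified and pooled comparisons disagree (Irrigation K wins within each soil fertility; Irrigation N wins overall), so the answer turns on the causal role of soil fertility.
Here soil fertility is a common cause — it drives both which irrigation a case falls under and the outcome. The crude comparison mixes populations; the stratum-specific rates are the causally relevant ones.
Standardising Irrigation N to the population soil fertility mix: 0.395·121/177 + 0.605·3/23 = 0.349.

0.35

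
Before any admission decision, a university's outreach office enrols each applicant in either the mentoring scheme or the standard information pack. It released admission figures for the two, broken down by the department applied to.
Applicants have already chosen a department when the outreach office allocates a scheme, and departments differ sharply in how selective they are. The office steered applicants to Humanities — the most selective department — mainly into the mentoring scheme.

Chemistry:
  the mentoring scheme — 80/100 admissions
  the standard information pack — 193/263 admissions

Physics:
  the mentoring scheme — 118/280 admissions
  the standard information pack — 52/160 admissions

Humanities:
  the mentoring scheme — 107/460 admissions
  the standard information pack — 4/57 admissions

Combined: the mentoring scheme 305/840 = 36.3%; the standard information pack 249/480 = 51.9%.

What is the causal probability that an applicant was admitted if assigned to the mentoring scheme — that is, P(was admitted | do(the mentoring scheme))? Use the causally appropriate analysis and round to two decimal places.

Here department is a common cause — it drives both which outreach scheme a case falls under and the outcome. The crude comparison mixes populations; the stratum-specific rates are the causally relevant ones.
Standardising the mentoring scheme to the population department mix: 0.275·80/100 + 0.333·118/280 + 0.392·107/460 = 0.452.

0.45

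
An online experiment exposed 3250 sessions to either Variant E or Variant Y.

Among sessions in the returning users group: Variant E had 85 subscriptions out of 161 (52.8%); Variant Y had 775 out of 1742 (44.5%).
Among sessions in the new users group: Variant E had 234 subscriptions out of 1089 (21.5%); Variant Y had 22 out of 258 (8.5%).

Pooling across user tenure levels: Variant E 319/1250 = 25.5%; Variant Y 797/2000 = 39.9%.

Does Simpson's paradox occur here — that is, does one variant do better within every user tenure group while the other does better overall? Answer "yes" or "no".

Within each user tenure level (returning users 52.8% vs 44.5%; new users 21.5% vs 8.5%), Variant E has the higher rate every time. Pooled: 25.5% vs 39.9% — Variant Y has the higher rate overall. The two comparisons disagree.

yes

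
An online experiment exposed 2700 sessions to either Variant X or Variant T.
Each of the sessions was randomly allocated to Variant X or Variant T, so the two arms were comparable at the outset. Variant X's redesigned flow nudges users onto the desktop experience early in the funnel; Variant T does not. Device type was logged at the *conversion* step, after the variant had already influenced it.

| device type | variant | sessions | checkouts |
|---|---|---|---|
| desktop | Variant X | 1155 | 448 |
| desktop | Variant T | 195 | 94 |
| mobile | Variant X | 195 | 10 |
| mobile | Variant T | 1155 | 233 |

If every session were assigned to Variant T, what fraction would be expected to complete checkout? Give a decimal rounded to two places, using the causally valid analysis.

Within every device type level Variant T has the higher rate, yet pooled Variant X does — Simpson's reversal.
Because the variant influences device type, device type is a post-treatment mediator, not a confounder. Stratifying on it would bias the estimate; the causal effect is the crude pooled difference.
So P(outcome | do(Variant T)) is just the pooled rate for Variant T: 327/1350 = 0.242.

0.24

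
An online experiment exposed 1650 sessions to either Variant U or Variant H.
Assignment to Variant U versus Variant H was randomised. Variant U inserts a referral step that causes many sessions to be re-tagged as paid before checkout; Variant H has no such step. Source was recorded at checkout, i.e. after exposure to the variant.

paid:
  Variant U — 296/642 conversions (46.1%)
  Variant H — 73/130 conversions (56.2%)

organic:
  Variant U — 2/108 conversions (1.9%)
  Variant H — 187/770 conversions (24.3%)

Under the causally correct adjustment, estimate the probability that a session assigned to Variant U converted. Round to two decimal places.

0.40

Because the variant influences traffic source, traffic source is a post-treatment mediator, not a confounder. Stratifying on it would bias the estimate; the causal effect is the crude pooled difference.
So P(outcome | do(Variant U)) is just the pooled rate for Variant U: 298/750 = 0.397.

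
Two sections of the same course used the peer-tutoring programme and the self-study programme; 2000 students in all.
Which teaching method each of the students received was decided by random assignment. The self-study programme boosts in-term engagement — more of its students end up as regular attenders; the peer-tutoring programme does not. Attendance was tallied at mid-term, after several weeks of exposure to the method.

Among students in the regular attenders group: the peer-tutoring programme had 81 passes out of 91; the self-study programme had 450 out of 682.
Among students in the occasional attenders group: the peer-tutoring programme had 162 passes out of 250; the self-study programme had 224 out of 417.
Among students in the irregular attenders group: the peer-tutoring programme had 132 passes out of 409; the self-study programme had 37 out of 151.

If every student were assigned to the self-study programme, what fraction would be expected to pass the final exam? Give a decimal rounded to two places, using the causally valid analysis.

0.57

The stratified and pooled comparisons disagree (the peer-tutoring programme wins within each mid-term attendance; the self-study programme wins overall), so the answer turns on the causal role of mid-term attendance.
Stratifying would compare teaching methods among students the teaching methods themselves sorted into mid-term attendance groups — a form of selection on an intermediate. The unconditioned pooled rates give the total causal effect.
So P(outcome | do(the self-study programme)) is just the pooled rate for the self-study programme: 711/1250 = 0.569.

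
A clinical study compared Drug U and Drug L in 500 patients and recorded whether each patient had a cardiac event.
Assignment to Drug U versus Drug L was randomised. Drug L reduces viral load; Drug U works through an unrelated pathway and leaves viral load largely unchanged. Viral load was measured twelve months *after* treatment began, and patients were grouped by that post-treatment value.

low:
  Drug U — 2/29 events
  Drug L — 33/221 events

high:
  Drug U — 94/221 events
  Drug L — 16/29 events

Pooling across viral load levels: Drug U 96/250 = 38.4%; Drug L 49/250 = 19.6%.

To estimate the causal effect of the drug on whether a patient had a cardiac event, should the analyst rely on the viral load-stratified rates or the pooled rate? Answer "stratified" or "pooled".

pooled

Drug U is lower inside every viral load stratum but Drug L is lower in aggregate. Whether to stratify depends on how viral load relates to the drug.
Stratifying would compare drugs among patients the drugs themselves sorted into viral load groups — a form of selection on an intermediate. The unconditioned pooled rates give the total causal effect.
Pooled: Drug U 38.4% vs Drug L 19.6%; Drug L is lower overall.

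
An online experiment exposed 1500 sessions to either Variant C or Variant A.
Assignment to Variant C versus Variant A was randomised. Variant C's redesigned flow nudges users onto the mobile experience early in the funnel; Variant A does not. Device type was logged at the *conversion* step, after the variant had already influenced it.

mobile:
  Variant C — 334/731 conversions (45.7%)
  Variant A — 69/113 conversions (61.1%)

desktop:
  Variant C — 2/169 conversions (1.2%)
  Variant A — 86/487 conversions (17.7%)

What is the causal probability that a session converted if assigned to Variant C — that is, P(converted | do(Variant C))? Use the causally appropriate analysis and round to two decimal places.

Because the variant influences device type, device type is a post-treatment mediator, not a confounder. Stratifying on it would bias the estimate; the causal effect is the crude pooled difference.
So P(outcome | do(Variant C)) is just the pooled rate for Variant C: 336/900 = 0.373.

0.37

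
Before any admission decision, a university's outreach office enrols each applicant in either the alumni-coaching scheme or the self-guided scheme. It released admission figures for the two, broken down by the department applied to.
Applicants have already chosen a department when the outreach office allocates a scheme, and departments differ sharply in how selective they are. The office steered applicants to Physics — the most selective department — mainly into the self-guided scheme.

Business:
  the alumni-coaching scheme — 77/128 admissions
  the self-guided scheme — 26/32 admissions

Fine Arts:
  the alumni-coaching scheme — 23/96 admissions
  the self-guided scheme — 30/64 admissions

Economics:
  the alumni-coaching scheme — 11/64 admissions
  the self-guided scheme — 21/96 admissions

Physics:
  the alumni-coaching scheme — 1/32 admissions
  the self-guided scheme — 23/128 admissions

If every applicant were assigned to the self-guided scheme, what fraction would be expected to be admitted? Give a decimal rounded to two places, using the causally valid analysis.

0.42

Nothing the outreach scheme does changes department; the imbalance is an allocation artefact. With department also predicting the outcome, the pooled figure is confounded, and the within-stratum comparison is the causal one.
Standardising the self-guided scheme to the population department mix: 0.250·26/32 + 0.250·30/64 + 0.250·21/96 + 0.250·23/128 = 0.420.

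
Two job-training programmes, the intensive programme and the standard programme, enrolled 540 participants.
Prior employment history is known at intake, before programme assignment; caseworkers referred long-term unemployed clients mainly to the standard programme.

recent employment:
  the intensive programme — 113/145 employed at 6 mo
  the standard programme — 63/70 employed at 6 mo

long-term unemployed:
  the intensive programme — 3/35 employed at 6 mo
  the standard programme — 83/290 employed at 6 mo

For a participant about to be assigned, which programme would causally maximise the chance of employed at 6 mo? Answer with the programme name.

the standard programme

Since prior employment history is a pre-existing factor (not a product of the programme) and it affects the outcome on its own, it is a confounder. The stratified rates, not the pooled rate, identify the causal effect.
Within each level — recent employment: 77.9% vs 90.0%; long-term unemployed: 8.6% vs 28.6% — the standard programme is higher every time.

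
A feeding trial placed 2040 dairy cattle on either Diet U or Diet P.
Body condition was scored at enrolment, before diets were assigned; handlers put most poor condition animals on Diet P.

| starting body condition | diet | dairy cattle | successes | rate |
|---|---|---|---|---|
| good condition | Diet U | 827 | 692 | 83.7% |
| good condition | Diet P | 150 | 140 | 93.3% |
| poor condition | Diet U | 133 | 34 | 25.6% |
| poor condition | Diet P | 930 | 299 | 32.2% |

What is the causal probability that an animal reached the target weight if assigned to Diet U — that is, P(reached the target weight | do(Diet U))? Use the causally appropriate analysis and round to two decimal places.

Starting body condition differs across diets for reasons unrelated to any effect of the diet itself, and it separately predicts the outcome — a classic confounder. We must compare within starting body condition levels.
Standardising Diet U to the population starting body condition mix: 0.479·692/827 + 0.521·34/133 = 0.534.

0.53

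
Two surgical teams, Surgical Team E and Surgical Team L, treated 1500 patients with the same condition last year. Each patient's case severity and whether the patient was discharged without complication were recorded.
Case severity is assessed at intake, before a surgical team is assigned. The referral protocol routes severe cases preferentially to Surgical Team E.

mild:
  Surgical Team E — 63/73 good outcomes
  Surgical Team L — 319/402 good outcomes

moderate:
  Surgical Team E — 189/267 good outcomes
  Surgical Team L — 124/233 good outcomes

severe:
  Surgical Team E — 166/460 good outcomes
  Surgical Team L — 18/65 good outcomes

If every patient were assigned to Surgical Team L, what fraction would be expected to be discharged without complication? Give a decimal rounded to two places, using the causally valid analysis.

0.53

The case severity-specific comparison favours Surgical Team E throughout, but the pooled figures favour Surgical Team L. The question is whether to condition on case severity.
The imbalance in case severity arose from how patients were allocated, not from anything the surgical team did; and case severity independently affects the outcome. The pooled gap is confounded — condition on case severity.
Standardising Surgical Team L to the population case severity mix: 0.317·319/402 + 0.333·124/233 + 0.350·18/65 = 0.526.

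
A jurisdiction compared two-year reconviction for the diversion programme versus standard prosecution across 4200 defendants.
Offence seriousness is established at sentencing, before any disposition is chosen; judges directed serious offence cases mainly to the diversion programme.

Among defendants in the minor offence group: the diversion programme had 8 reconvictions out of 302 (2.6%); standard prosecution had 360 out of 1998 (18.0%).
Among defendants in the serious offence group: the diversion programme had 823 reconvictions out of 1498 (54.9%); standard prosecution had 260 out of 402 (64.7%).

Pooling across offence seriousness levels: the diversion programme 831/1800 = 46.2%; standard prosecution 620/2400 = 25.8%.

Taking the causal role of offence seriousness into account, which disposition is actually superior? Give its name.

the diversion programme

The offence seriousness-specific comparison favours the diversion programme throughout, but the pooled figures favour standard prosecution. The question is whether to condition on offence seriousness.
The imbalance in offence seriousness arose from how defendants were allocated, not from anything the disposition did; and offence seriousness independently affects the outcome. The pooled gap is confounded — condition on offence seriousness.
Within each level — minor offence: 2.6% vs 18.0%; serious offence: 54.9% vs 64.7% — the diversion programme is lower every time.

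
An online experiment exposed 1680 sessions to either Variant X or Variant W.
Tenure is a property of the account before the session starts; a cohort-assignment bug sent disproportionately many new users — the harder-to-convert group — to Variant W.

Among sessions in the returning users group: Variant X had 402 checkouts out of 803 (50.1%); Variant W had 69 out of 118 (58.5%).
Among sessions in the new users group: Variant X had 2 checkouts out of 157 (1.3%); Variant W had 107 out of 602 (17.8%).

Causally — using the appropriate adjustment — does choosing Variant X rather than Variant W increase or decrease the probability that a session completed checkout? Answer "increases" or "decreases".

decreases

Variant W is higher inside every user tenure stratum but Variant X is higher in aggregate. Whether to stratify depends on how user tenure relates to the variant.
User tenure satisfies the back-door criterion: it is not a descendant of the variant, and it blocks the spurious path from variant to outcome. Adjusting for it (i.e., using the within-user tenure rates) gives the causal effect.
Within each level — returning users: 50.1% vs 58.5%; new users: 1.3% vs 17.8% — Variant W is higher every time.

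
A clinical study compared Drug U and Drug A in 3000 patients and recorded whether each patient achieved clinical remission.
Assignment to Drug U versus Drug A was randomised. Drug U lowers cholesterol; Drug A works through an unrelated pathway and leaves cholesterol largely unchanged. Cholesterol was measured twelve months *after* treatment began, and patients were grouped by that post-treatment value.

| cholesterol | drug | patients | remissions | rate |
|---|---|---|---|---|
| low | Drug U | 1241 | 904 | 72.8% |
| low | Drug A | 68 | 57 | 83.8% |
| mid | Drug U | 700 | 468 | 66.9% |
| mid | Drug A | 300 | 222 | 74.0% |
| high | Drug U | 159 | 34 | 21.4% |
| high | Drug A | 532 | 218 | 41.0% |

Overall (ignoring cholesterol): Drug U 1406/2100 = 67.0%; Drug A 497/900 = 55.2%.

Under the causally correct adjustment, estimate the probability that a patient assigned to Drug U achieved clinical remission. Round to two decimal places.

The distribution of cholesterol is itself part of what the drug does — it is an intermediate outcome. Holding it fixed would remove that part of the effect; the total effect is the pooled difference.
So P(outcome | do(Drug U)) is just the pooled rate for Drug U: 1406/2100 = 0.670.

0.67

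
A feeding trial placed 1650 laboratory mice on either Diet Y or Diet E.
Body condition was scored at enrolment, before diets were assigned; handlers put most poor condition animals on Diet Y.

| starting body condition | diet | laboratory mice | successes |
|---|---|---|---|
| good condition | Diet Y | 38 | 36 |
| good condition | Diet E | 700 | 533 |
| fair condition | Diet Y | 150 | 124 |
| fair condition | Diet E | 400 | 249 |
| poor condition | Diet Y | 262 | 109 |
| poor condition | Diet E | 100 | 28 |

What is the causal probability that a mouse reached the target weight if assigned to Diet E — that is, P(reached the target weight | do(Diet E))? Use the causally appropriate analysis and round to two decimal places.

0.61

The starting body condition-specific comparison favours Diet Y throughout, but the pooled figures favour Diet E. The question is whether to condition on starting body condition.
The imbalance in starting body condition arose from how laboratory mice were allocated, not from anything the diet did; and starting body condition independently affects the outcome. The pooled gap is confounded — condition on starting body condition.
Standardising Diet E to the population starting body condition mix: 0.447·533/700 + 0.333·249/400 + 0.219·28/100 = 0.609.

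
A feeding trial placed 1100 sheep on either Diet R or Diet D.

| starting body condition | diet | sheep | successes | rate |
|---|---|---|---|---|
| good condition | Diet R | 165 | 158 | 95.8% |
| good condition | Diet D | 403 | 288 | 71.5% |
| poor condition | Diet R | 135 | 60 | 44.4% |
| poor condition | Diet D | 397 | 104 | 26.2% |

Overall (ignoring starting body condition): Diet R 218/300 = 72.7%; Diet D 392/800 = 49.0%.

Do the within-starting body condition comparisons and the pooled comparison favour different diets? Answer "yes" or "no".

no

Within each starting body condition level (good condition 95.8% vs 71.5%; poor condition 44.4% vs 26.2%), Diet R has the higher rate every time. Pooled: 72.7% vs 49.0% — Diet R has the higher rate overall. They agree.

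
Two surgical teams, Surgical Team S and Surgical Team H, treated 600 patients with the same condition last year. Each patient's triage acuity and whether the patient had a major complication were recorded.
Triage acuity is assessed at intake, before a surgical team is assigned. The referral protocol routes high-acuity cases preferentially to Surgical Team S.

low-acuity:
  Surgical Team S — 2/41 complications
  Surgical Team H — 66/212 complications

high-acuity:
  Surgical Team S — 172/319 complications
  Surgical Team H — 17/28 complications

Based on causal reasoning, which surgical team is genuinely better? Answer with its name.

Since triage acuity is a pre-existing factor (not a product of the surgical team) and it affects the outcome on its own, it is a confounder. The stratified rates, not the pooled rate, identify the causal effect.
Within each level — low-acuity: 4.9% vs 31.1%; high-acuity: 53.9% vs 60.7% — Surgical Team S is lower every time.

Surgical Team S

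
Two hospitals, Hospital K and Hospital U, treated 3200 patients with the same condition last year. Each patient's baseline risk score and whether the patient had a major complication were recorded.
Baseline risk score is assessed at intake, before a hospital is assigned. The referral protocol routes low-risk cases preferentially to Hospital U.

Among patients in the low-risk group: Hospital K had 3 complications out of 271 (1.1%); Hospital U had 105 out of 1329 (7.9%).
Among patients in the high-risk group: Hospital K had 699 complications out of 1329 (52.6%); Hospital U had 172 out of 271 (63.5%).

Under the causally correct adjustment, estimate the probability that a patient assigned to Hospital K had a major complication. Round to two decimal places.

0.27

Nothing the hospital does changes baseline risk score; the imbalance is an allocation artefact. With baseline risk score also predicting the outcome, the pooled figure is confounded, and the within-stratum comparison is the causal one.
Standardising Hospital K to the population baseline risk score mix: 0.500·3/271 + 0.500·699/1329 = 0.269.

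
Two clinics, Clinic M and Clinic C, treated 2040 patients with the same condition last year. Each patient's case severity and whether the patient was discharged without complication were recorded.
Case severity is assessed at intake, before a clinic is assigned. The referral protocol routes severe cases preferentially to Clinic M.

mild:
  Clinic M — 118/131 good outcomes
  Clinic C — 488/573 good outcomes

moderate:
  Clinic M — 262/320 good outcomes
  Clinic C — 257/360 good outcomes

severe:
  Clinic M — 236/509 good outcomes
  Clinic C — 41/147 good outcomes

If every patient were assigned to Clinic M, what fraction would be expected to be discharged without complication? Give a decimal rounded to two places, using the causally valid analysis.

The case severity-specific comparison favours Clinic M throughout, but the pooled figures favour Clinic C. The question is whether to condition on case severity.
Here case severity is a common cause — it drives both which clinic a case falls under and the outcome. The crude comparison mixes populations; the stratum-specific rates are the causally relevant ones.
Standardising Clinic M to the population case severity mix: 0.345·118/131 + 0.333·262/320 + 0.322·236/509 = 0.733.

0.73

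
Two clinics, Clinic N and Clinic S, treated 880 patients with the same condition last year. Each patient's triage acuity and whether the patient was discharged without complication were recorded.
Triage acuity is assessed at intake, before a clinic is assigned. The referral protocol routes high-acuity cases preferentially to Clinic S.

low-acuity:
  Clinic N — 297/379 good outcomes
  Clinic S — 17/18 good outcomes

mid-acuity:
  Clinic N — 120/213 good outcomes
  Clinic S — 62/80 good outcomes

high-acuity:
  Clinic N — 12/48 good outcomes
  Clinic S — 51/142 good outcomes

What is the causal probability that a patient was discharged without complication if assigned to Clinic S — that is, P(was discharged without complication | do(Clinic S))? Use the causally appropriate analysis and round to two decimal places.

0.76

The imbalance in triage acuity arose from how patients were allocated, not from anything the clinic did; and triage acuity independently affects the outcome. The pooled gap is confounded — condition on triage acuity.
Standardising Clinic S to the population triage acuity mix: 0.451·17/18 + 0.333·62/80 + 0.216·51/142 = 0.762.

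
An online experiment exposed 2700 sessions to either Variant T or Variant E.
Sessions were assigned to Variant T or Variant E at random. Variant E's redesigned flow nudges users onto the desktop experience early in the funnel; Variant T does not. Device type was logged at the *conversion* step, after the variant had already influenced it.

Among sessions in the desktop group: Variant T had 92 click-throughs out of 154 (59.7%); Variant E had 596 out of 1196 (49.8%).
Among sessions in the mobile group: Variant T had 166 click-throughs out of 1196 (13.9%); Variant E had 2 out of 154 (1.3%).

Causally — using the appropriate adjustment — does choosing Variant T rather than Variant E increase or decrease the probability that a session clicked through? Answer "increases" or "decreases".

Variant T is higher inside every device type stratum but Variant E is higher in aggregate. Whether to stratify depends on how device type relates to the variant.
Device type is downstream of the variant. One should not condition on a consequence of treatment, so the overall rates are the right comparison.
Pooled: Variant T 19.1% vs Variant E 44.3%; Variant E is higher overall.

decreases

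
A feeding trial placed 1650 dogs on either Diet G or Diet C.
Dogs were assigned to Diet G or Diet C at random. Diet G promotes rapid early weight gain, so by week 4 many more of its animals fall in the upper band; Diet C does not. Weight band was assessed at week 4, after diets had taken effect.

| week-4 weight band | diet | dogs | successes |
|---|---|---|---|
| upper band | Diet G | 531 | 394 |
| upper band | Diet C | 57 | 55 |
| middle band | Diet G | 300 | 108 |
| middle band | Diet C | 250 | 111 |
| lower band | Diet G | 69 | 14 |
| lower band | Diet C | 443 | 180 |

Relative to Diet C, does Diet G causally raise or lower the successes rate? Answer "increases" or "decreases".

Within every week-4 weight band level Diet C has the higher rate, yet pooled Diet G does — Simpson's reversal.
Week-4 weight band is recorded after the diet and is itself shifted by it — it sits on the causal path from diet to outcome. Conditioning on a mediator would strip out part of the effect we want; the pooled comparison gives the total causal effect.
Pooled: Diet G 57.3% vs Diet C 46.1%; Diet G is higher overall.

increases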